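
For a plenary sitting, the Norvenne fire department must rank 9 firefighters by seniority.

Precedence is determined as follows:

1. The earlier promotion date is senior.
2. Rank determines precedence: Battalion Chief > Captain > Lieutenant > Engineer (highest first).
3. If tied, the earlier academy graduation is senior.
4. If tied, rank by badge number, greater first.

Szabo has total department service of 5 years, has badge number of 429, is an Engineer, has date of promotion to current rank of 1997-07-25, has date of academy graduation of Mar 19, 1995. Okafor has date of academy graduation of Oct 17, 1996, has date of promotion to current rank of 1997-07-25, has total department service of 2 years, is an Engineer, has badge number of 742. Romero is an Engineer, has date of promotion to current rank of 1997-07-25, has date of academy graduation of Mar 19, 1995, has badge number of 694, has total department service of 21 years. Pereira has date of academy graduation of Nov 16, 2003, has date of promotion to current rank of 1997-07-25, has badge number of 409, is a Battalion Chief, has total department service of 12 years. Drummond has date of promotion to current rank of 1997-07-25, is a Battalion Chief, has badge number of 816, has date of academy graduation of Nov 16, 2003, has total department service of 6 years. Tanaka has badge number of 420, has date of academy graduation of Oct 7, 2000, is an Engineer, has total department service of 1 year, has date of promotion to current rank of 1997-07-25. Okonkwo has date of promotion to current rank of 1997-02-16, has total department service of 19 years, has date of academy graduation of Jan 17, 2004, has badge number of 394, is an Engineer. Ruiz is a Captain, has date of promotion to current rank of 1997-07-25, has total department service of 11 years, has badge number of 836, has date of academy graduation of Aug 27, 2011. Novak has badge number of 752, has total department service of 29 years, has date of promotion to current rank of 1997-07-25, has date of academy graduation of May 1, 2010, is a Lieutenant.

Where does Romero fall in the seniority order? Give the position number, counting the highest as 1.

By date of promotion to current rank (earlier first): Okonkwo (1997-02-16); then Drummond, Pereira, Ruiz, Novak, Romero, Szabo, Okafor and Tanaka (each 1997-07-25).
Among Drummond, Pereira, Ruiz, Novak, Romero, Szabo, Okafor and Tanaka, by rank: Drummond and Pereira (Battalion Chief) before Ruiz (Captain) before Novak (Lieutenant) before Romero, Szabo, Okafor and Tanaka (Engineer).
Drummond and Pereira both have date of academy graduation Nov 16, 2003, so the next rule applies.
Among Drummond and Pereira, by badge number (higher first): Drummond (816) before Pereira (409).
Among Romero, Szabo, Okafor and Tanaka, by date of academy graduation (earlier first): Romero and Szabo (Mar 19, 1995) before Okafor (Oct 17, 1996) before Tanaka (Oct 7, 2000).
Among Romero and Szabo, by badge number (higher first): Romero (694) before Szabo (429).
Order: Okonkwo, Drummond, Pereira, Ruiz, Novak, Romero, Szabo, Okafor, Tanaka. So position 6.

6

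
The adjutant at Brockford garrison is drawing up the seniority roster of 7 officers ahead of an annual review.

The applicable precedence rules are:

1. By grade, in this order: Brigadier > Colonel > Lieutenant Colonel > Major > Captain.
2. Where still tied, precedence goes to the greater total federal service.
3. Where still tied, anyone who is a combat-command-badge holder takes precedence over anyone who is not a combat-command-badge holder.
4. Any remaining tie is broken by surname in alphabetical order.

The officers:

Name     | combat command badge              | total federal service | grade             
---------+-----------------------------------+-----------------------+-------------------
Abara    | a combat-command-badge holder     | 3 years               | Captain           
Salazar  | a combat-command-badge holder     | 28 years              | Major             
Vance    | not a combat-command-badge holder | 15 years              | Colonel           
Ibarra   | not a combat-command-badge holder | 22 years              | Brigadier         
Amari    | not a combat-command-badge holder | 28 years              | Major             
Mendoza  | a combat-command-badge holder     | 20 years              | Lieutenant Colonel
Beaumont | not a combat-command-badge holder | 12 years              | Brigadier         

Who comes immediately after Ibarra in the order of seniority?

Beaumont

By grade: Ibarra and Beaumont (Brigadier); then Vance (Colonel); then Mendoza (Lieutenant Colonel); then Salazar and Amari (Major); then Abara (Captain).
Among Ibarra and Beaumont, by total federal service (higher first): Ibarra (22 years) before Beaumont (12 years).
Salazar and Amari both have total federal service 28 years, so the next rule applies.
Among Salazar and Amari, a combat-command-badge holder before not a combat-command-badge holder: Salazar (a combat-command-badge holder) before Amari (not a combat-command-badge holder).
Order: Ibarra, Beaumont, Vance, Mendoza, Salazar, Amari, Abara.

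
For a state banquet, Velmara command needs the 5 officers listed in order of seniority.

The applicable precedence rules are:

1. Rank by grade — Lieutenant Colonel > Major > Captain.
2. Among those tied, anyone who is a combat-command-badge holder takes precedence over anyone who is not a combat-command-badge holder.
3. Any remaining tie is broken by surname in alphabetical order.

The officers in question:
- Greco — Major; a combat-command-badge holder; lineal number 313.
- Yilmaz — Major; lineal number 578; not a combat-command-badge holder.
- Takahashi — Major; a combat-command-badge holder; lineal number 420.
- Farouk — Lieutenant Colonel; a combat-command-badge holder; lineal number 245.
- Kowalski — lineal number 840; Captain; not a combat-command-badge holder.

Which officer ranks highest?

Farouk

By grade: Farouk (Lieutenant Colonel); then Greco, Takahashi and Yilmaz (Major); then Kowalski (Captain).
Among Greco, Takahashi and Yilmaz, a combat-command-badge holder before not a combat-command-badge holder: Greco and Takahashi (a combat-command-badge holder) before Yilmaz (not a combat-command-badge holder).
Among Greco and Takahashi, alphabetically by surname: Greco before Takahashi.
Order: Farouk, Greco, Takahashi, Yilmaz, Kowalski.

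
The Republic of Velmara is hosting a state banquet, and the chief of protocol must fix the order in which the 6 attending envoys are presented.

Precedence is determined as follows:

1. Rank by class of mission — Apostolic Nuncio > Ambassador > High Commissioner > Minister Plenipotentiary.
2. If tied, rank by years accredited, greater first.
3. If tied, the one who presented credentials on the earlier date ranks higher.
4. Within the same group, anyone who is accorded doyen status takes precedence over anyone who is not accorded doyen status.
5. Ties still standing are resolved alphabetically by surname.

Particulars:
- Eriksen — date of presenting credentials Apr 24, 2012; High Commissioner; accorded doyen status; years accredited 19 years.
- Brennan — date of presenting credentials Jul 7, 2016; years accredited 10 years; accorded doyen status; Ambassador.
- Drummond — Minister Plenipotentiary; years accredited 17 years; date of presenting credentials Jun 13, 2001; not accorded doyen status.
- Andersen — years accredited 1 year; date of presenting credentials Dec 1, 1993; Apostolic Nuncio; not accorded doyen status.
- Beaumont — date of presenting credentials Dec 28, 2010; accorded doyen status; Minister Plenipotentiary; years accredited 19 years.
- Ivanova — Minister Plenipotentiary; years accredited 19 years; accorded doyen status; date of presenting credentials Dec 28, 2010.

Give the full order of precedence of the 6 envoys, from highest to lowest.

Andersen, Brennan, Eriksen, Beaumont, Ivanova, Drummond

By class of mission: Andersen (Apostolic Nuncio); then Brennan (Ambassador); then Eriksen (High Commissioner); then Beaumont, Ivanova and Drummond (Minister Plenipotentiary).
Among Beaumont, Ivanova and Drummond, by years accredited (higher first): Beaumont and Ivanova (19 years) before Drummond (17 years).
Beaumont and Ivanova both have date of presenting credentials Dec 28, 2010, so the next rule applies.
Beaumont and Ivanova are each accorded doyen status, so the next rule applies.
Among Beaumont and Ivanova, alphabetically by surname: Beaumont before Ivanova.
Full order: Andersen, Brennan, Eriksen, Beaumont, Ivanova, Drummond.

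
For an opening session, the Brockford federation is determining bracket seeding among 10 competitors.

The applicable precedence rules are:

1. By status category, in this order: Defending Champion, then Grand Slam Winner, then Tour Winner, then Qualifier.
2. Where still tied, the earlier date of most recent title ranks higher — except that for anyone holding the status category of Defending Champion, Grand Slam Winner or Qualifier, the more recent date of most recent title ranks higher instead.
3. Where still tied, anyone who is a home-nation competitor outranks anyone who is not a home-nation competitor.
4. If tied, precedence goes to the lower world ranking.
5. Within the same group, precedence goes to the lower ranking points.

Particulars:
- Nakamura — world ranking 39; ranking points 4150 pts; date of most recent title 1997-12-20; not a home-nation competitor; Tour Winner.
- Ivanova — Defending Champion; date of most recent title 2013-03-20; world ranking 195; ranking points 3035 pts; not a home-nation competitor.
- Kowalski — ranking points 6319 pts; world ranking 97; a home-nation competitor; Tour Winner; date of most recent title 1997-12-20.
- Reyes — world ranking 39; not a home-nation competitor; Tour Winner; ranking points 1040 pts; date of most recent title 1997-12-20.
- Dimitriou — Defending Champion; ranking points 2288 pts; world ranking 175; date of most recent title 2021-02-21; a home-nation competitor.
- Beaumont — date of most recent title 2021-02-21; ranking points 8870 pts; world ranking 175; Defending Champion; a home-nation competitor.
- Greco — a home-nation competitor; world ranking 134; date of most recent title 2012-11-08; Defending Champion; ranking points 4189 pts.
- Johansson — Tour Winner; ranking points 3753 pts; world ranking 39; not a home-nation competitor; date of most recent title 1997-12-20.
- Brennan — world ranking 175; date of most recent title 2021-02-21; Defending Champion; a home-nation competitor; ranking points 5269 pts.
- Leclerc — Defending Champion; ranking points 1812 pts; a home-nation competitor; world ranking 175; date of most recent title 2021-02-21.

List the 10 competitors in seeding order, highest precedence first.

By status category: Leclerc, Dimitriou, Brennan, Beaumont, Ivanova and Greco (Defending Champion); then Kowalski, Reyes, Johansson and Nakamura (Tour Winner).
Among Leclerc, Dimitriou, Brennan, Beaumont, Ivanova and Greco, by date of most recent title (later first) (reversed rule for this group): Leclerc, Dimitriou, Brennan and Beaumont (2021-02-21) before Ivanova (2013-03-20) before Greco (2012-11-08).
Leclerc, Dimitriou, Brennan and Beaumont are each a home-nation competitor, so the next rule applies.
Leclerc, Dimitriou, Brennan and Beaumont all have world ranking 175, so the next rule applies.
Among Leclerc, Dimitriou, Brennan and Beaumont, by ranking points (lower first): Leclerc (1812 pts) before Dimitriou (2288 pts) before Brennan (5269 pts) before Beaumont (8870 pts).
Kowalski, Reyes, Johansson and Nakamura all have date of most recent title 1997-12-20, so the next rule applies.
Among Kowalski, Reyes, Johansson and Nakamura, a home-nation competitor before not a home-nation competitor: Kowalski (a home-nation competitor) before Reyes, Johansson and Nakamura (not a home-nation competitor).
Reyes, Johansson and Nakamura all have world ranking 39, so the next rule applies.
Among Reyes, Johansson and Nakamura, by ranking points (lower first): Reyes (1040 pts) before Johansson (3753 pts) before Nakamura (4150 pts).
Full order: Leclerc, Dimitriou, Brennan, Beaumont, Ivanova, Greco, Kowalski, Reyes, Johansson, Nakamura.

Leclerc, Dimitriou, Brennan, Beaumont, Ivanova, Greco, Kowalski, Reyes, Johansson, Nakamura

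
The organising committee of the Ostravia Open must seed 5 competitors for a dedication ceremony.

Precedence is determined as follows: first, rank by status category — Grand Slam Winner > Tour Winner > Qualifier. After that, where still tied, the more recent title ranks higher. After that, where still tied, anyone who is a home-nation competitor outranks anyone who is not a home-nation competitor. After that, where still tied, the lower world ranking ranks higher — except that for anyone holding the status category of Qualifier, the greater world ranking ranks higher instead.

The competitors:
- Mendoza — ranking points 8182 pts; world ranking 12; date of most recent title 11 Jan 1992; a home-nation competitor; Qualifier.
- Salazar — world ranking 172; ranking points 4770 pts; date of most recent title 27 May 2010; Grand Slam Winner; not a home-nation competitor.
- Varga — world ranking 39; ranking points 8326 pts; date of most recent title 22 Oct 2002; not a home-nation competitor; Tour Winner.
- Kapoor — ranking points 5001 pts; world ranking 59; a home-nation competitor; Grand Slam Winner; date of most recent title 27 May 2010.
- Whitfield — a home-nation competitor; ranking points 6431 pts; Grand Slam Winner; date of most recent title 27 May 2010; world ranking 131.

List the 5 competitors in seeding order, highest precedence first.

By status category: Kapoor, Whitfield and Salazar (Grand Slam Winner); then Varga (Tour Winner); then Mendoza (Qualifier).
Kapoor, Whitfield and Salazar all have date of most recent title 27 May 2010, so the next rule applies.
Among Kapoor, Whitfield and Salazar, a home-nation competitor before not a home-nation competitor: Kapoor and Whitfield (a home-nation competitor) before Salazar (not a home-nation competitor).
Among Kapoor and Whitfield, by world ranking (lower first): Kapoor (59) before Whitfield (131).
Full order: Kapoor, Whitfield, Salazar, Varga, Mendoza.

Kapoor, Whitfield, Salazar, Varga, Mendoza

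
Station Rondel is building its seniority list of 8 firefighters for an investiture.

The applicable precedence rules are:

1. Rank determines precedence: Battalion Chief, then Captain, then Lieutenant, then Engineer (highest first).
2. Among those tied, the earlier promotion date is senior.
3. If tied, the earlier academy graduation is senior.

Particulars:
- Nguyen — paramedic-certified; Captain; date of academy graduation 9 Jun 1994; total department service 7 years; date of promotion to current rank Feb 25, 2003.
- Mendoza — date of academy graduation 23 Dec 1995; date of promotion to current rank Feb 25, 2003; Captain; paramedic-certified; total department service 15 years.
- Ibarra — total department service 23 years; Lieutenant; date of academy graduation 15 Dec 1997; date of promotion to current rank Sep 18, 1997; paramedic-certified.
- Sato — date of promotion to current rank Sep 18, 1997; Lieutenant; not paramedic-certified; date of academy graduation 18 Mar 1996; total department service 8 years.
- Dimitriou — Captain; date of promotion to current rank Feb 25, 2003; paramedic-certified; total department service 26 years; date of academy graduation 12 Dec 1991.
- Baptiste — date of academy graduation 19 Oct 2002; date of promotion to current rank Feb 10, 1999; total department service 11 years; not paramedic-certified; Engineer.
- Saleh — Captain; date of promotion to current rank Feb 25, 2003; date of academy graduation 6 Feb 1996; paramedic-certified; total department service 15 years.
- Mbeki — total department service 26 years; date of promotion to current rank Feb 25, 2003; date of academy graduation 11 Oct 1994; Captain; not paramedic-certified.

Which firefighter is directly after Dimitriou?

By rank: Dimitriou, Nguyen, Mbeki, Mendoza and Saleh (Captain); then Sato and Ibarra (Lieutenant); then Baptiste (Engineer).
Dimitriou, Nguyen, Mbeki, Mendoza and Saleh all have date of promotion to current rank Feb 25, 2003, so the next rule applies.
Among Dimitriou, Nguyen, Mbeki, Mendoza and Saleh, by date of academy graduation (earlier first): Dimitriou (12 Dec 1991) before Nguyen (9 Jun 1994) before Mbeki (11 Oct 1994) before Mendoza (23 Dec 1995) before Saleh (6 Feb 1996).
Sato and Ibarra both have date of promotion to current rank Sep 18, 1997, so the next rule applies.
Among Sato and Ibarra, by date of academy graduation (earlier first): Sato (18 Mar 1996) before Ibarra (15 Dec 1997).
Order: Dimitriou, Nguyen, Mbeki, Mendoza, Saleh, Sato, Ibarra, Baptiste.

Nguyen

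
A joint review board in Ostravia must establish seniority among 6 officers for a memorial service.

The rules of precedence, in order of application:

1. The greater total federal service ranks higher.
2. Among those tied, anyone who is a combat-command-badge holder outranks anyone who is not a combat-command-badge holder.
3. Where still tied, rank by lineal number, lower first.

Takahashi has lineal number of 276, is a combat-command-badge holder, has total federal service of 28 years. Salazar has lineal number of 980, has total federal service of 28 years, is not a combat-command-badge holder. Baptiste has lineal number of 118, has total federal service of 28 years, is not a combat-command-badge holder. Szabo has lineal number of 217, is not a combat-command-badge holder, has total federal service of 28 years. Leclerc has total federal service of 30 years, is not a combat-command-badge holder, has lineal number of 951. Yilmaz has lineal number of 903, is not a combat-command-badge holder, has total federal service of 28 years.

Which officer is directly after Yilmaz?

By total federal service (higher first): Leclerc (30 years); then Takahashi, Baptiste, Szabo, Yilmaz and Salazar (each 28 years).
Among Takahashi, Baptiste, Szabo, Yilmaz and Salazar, a combat-command-badge holder before not a combat-command-badge holder: Takahashi (a combat-command-badge holder) before Baptiste, Szabo, Yilmaz and Salazar (not a combat-command-badge holder).
Among Baptiste, Szabo, Yilmaz and Salazar, by lineal number (lower first): Baptiste (118) before Szabo (217) before Yilmaz (903) before Salazar (980).
Order: Leclerc, Takahashi, Baptiste, Szabo, Yilmaz, Salazar.

Salazar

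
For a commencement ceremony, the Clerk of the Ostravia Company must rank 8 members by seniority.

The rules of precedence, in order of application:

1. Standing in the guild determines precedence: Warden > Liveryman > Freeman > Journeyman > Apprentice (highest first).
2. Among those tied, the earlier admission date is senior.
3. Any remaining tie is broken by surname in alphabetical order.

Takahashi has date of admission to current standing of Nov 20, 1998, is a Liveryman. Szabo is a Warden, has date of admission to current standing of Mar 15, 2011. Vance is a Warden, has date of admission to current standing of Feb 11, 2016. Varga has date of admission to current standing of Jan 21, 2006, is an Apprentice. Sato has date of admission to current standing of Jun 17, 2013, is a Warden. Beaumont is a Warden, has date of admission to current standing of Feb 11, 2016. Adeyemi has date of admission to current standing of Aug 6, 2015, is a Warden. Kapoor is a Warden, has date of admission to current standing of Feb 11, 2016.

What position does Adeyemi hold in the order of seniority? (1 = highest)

3

By standing in the guild: Szabo, Sato, Adeyemi, Beaumont, Kapoor and Vance (Warden); then Takahashi (Liveryman); then Varga (Apprentice).
Among Szabo, Sato, Adeyemi, Beaumont, Kapoor and Vance, by date of admission to current standing (earlier first): Szabo (Mar 15, 2011) before Sato (Jun 17, 2013) before Adeyemi (Aug 6, 2015) before Beaumont, Kapoor and Vance (Feb 11, 2016).
Among Beaumont, Kapoor and Vance, alphabetically by surname: Beaumont before Kapoor before Vance.
Order: Szabo, Sato, Adeyemi, Beaumont, Kapoor, Vance, Takahashi, Varga. So position 3.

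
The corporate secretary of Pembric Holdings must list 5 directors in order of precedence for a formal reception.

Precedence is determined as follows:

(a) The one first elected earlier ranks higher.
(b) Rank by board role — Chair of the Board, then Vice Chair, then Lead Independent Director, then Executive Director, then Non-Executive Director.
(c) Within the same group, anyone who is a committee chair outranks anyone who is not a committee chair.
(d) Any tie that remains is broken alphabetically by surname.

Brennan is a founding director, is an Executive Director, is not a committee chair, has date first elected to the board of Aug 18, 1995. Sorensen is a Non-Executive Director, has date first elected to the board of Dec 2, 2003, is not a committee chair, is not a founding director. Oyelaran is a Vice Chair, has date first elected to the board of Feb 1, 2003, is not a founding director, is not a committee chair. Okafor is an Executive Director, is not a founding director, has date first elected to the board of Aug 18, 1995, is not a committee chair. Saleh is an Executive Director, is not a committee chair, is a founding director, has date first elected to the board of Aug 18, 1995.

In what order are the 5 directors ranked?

Brennan, Okafor, Saleh, Oyelaran, Sorensen

By date first elected to the board (earlier first): Brennan, Okafor and Saleh (each Aug 18, 1995); then Oyelaran (Feb 1, 2003); then Sorensen (Dec 2, 2003).
Brennan, Okafor and Saleh are each Executive Director, so the next rule applies.
Brennan, Okafor and Saleh are each not a committee chair, so the next rule applies.
Among Brennan, Okafor and Saleh, alphabetically by surname: Brennan before Okafor before Saleh.
Full order: Brennan, Okafor, Saleh, Oyelaran, Sorensen.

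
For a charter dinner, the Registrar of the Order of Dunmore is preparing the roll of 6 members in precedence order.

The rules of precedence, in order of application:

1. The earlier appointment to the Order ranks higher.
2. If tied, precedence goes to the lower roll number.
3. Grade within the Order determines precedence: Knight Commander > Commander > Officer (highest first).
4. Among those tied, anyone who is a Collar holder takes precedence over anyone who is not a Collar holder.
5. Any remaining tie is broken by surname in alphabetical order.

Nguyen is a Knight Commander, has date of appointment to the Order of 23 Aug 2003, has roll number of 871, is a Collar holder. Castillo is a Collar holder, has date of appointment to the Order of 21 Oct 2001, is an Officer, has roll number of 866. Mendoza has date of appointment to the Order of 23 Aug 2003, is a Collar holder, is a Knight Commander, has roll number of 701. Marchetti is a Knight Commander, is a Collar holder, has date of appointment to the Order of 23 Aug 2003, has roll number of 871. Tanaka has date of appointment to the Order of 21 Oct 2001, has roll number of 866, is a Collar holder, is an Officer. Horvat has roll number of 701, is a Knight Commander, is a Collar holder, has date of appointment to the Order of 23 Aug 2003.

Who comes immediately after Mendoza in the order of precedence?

By date of appointment to the Order (earlier first): Castillo and Tanaka (both 21 Oct 2001); then Horvat, Mendoza, Marchetti and Nguyen (each 23 Aug 2003).
Castillo and Tanaka both have roll number 866, so the next rule applies.
Castillo and Tanaka are each Officer, so the next rule applies.
Castillo and Tanaka are each a Collar holder, so the next rule applies.
Among Castillo and Tanaka, alphabetically by surname: Castillo before Tanaka.
Among Horvat, Mendoza, Marchetti and Nguyen, by roll number (lower first): Horvat and Mendoza (701) before Marchetti and Nguyen (871).
Horvat and Mendoza are each Knight Commander, so the next rule applies.
Horvat and Mendoza are each a Collar holder, so the next rule applies.
Among Horvat and Mendoza, alphabetically by surname: Horvat before Mendoza.
Marchetti and Nguyen are each Knight Commander, so the next rule applies.
Marchetti and Nguyen are each a Collar holder, so the next rule applies.
Among Marchetti and Nguyen, alphabetically by surname: Marchetti before Nguyen.
Order: Castillo, Tanaka, Horvat, Mendoza, Marchetti, Nguyen.

Marchetti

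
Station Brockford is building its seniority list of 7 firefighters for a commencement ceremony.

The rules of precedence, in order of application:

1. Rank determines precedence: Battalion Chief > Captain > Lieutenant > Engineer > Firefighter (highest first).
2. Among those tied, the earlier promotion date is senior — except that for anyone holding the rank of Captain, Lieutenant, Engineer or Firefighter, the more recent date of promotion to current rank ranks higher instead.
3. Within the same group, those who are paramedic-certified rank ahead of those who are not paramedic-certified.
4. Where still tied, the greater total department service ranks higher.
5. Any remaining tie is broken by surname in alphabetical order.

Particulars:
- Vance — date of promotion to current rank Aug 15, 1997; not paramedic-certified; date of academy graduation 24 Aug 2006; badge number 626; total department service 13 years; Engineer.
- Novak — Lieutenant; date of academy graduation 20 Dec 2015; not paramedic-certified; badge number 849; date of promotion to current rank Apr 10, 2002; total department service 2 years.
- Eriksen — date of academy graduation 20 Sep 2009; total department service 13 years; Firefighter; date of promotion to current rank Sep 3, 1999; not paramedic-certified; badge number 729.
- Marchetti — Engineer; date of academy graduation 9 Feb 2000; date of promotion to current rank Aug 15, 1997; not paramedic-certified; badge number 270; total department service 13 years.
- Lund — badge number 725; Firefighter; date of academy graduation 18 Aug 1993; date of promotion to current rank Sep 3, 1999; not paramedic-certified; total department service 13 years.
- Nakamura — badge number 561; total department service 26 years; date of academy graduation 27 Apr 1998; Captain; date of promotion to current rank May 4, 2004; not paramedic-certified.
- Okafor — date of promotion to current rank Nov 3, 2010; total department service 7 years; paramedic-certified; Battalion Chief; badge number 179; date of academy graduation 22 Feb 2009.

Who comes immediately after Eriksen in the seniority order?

By rank: Okafor (Battalion Chief); then Nakamura (Captain); then Novak (Lieutenant); then Marchetti and Vance (Engineer); then Eriksen and Lund (Firefighter).
Marchetti and Vance both have date of promotion to current rank Aug 15, 1997, so the next rule applies.
Marchetti and Vance are each not paramedic-certified, so the next rule applies.
Marchetti and Vance both have total department service 13 years, so the next rule applies.
Among Marchetti and Vance, alphabetically by surname: Marchetti before Vance.
Eriksen and Lund both have date of promotion to current rank Sep 3, 1999, so the next rule applies.
Eriksen and Lund are each not paramedic-certified, so the next rule applies.
Eriksen and Lund both have total department service 13 years, so the next rule applies.
Among Eriksen and Lund, alphabetically by surname: Eriksen before Lund.
Order: Okafor, Nakamura, Novak, Marchetti, Vance, Eriksen, Lund.

Lund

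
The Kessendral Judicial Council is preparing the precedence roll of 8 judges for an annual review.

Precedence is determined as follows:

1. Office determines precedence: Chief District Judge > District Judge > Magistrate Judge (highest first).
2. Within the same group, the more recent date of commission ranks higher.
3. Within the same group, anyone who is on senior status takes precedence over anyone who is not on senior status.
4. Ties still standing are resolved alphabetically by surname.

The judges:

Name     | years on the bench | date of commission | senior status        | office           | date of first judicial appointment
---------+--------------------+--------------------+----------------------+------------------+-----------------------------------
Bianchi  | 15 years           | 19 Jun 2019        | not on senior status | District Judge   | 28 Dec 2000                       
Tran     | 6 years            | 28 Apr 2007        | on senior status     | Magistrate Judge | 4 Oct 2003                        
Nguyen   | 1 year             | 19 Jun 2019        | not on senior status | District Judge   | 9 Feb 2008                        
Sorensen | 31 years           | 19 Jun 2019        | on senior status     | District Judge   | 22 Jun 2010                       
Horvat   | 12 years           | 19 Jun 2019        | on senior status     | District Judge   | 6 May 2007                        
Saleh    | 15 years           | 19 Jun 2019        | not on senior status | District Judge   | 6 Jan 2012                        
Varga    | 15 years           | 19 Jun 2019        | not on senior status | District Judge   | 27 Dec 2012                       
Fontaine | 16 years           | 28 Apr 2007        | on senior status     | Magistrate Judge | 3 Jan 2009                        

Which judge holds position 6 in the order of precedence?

Varga

By office: Horvat, Sorensen, Bianchi, Nguyen, Saleh and Varga (District Judge); then Fontaine and Tran (Magistrate Judge).
Horvat, Sorensen, Bianchi, Nguyen, Saleh and Varga all have date of commission 19 Jun 2019, so the next rule applies.
Among Horvat, Sorensen, Bianchi, Nguyen, Saleh and Varga, on senior status before not on senior status: Horvat and Sorensen (on senior status) before Bianchi, Nguyen, Saleh and Varga (not on senior status).
Among Horvat and Sorensen, alphabetically by surname: Horvat before Sorensen.
Among Bianchi, Nguyen, Saleh and Varga, alphabetically by surname: Bianchi before Nguyen before Saleh before Varga.
Fontaine and Tran both have date of commission 28 Apr 2007, so the next rule applies.
Fontaine and Tran are each on senior status, so the next rule applies.
Among Fontaine and Tran, alphabetically by surname: Fontaine before Tran.
Order: Horvat, Sorensen, Bianchi, Nguyen, Saleh, Varga, Fontaine, Tran.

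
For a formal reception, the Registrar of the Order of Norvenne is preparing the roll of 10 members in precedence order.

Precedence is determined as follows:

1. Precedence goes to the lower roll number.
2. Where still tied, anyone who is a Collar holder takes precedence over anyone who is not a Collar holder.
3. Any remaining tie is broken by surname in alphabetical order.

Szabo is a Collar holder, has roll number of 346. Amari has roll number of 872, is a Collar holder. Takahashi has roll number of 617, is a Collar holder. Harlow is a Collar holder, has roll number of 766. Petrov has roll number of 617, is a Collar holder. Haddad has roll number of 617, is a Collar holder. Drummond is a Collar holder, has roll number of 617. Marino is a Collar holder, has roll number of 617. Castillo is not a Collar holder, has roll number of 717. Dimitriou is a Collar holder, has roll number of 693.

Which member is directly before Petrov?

Marino

By roll number (lower first): Szabo (346); then Drummond, Haddad, Marino, Petrov and Takahashi (each 617); then Dimitriou (693); then Castillo (717); then Harlow (766); then Amari (872).
Drummond, Haddad, Marino, Petrov and Takahashi are each a Collar holder, so the next rule applies.
Among Drummond, Haddad, Marino, Petrov and Takahashi, alphabetically by surname: Drummond before Haddad before Marino before Petrov before Takahashi.
Order: Szabo, Drummond, Haddad, Marino, Petrov, Takahashi, Dimitriou, Castillo, Harlow, Amari.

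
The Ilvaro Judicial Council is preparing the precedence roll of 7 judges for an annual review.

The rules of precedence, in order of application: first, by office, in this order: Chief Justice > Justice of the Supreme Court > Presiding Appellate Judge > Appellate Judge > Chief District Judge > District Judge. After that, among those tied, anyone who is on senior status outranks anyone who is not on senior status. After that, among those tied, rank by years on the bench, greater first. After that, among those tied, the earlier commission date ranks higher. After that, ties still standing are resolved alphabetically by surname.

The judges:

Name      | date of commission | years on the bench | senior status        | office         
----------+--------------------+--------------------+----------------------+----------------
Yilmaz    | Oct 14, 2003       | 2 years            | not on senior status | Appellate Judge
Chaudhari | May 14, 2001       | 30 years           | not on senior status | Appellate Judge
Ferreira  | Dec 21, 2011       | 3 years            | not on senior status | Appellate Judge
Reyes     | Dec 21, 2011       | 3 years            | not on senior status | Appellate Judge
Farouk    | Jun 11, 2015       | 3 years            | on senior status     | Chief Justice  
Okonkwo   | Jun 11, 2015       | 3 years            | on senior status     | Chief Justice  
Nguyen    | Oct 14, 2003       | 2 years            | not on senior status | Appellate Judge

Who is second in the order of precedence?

Okonkwo

By office: Farouk and Okonkwo (Chief Justice); then Chaudhari, Ferreira, Reyes, Nguyen and Yilmaz (Appellate Judge).
Farouk and Okonkwo are each on senior status, so the next rule applies.
Farouk and Okonkwo both have years on the bench 3 years, so the next rule applies.
Farouk and Okonkwo both have date of commission Jun 11, 2015, so the next rule applies.
Among Farouk and Okonkwo, alphabetically by surname: Farouk before Okonkwo.
Chaudhari, Ferreira, Reyes, Nguyen and Yilmaz are each not on senior status, so the next rule applies.
Among Chaudhari, Ferreira, Reyes, Nguyen and Yilmaz, by years on the bench (higher first): Chaudhari (30 years) before Ferreira and Reyes (3 years) before Nguyen and Yilmaz (2 years).
Ferreira and Reyes both have date of commission Dec 21, 2011, so the next rule applies.
Among Ferreira and Reyes, alphabetically by surname: Ferreira before Reyes.
Nguyen and Yilmaz both have date of commission Oct 14, 2003, so the next rule applies.
Among Nguyen and Yilmaz, alphabetically by surname: Nguyen before Yilmaz.
Order: Farouk, Okonkwo, Chaudhari, Ferreira, Reyes, Nguyen, Yilmaz.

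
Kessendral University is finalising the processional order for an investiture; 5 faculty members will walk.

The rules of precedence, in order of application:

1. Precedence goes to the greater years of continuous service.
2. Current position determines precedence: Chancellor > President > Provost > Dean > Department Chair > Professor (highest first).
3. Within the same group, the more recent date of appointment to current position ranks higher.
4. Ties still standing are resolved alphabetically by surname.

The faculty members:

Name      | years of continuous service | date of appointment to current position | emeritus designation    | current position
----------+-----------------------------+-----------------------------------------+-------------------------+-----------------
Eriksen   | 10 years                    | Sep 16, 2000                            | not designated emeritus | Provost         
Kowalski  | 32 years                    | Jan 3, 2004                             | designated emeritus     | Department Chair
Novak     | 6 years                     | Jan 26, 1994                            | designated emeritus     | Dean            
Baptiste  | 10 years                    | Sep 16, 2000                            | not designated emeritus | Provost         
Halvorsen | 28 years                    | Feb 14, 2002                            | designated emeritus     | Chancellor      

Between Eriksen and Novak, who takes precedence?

Eriksen

By years of continuous service (higher first): Kowalski (32 years); then Halvorsen (28 years); then Baptiste and Eriksen (both 10 years); then Novak (6 years).
Baptiste and Eriksen are each Provost, so the next rule applies.
Baptiste and Eriksen both have date of appointment to current position Sep 16, 2000, so the next rule applies.
Among Baptiste and Eriksen, alphabetically by surname: Baptiste before Eriksen.
So Eriksen takes precedence.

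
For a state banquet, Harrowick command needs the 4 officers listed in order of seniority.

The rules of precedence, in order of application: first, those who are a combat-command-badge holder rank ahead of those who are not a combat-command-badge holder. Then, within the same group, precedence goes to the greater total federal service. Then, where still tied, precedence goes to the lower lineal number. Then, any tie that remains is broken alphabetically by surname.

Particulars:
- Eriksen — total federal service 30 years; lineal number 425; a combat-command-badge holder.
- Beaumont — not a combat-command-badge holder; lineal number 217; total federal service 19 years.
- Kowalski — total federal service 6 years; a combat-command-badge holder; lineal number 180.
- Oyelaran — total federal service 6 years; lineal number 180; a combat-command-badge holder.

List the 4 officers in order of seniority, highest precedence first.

By the first rule: Eriksen, Kowalski and Oyelaran (each a combat-command-badge holder); then Beaumont (not a combat-command-badge holder).
Among Eriksen, Kowalski and Oyelaran, by total federal service (higher first): Eriksen (30 years) before Kowalski and Oyelaran (6 years).
Kowalski and Oyelaran both have lineal number 180, so the next rule applies.
Among Kowalski and Oyelaran, alphabetically by surname: Kowalski before Oyelaran.
Full order: Eriksen, Kowalski, Oyelaran, Beaumont.

Eriksen, Kowalski, Oyelaran, Beaumont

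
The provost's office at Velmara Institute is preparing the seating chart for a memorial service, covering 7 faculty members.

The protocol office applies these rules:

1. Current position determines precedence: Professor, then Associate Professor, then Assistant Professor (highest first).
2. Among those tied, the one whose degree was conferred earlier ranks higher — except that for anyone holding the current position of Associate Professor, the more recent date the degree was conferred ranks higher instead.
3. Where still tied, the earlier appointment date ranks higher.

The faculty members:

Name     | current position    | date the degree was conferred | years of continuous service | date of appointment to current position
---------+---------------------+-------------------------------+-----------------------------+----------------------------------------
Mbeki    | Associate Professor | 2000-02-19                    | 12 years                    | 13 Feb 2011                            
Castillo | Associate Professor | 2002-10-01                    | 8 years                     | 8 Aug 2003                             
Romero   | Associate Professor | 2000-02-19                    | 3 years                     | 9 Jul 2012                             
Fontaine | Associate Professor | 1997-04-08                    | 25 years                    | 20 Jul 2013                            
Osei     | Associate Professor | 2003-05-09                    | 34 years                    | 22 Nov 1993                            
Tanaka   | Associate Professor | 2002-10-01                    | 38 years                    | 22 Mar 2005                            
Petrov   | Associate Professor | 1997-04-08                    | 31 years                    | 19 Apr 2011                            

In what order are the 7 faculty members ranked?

Osei, Castillo, Tanaka, Mbeki, Romero, Petrov, Fontaine

By current position: Osei, Castillo, Tanaka, Mbeki, Romero, Petrov and Fontaine (Associate Professor).
Among Osei, Castillo, Tanaka, Mbeki, Romero, Petrov and Fontaine, by date the degree was conferred (later first) (reversed rule for this group): Osei (2003-05-09) before Castillo and Tanaka (2002-10-01) before Mbeki and Romero (2000-02-19) before Petrov and Fontaine (1997-04-08).
Among Castillo and Tanaka, by date of appointment to current position (earlier first): Castillo (8 Aug 2003) before Tanaka (22 Mar 2005).
Among Mbeki and Romero, by date of appointment to current position (earlier first): Mbeki (13 Feb 2011) before Romero (9 Jul 2012).
Among Petrov and Fontaine, by date of appointment to current position (earlier first): Petrov (19 Apr 2011) before Fontaine (20 Jul 2013).
Full order: Osei, Castillo, Tanaka, Mbeki, Romero, Petrov, Fontaine.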